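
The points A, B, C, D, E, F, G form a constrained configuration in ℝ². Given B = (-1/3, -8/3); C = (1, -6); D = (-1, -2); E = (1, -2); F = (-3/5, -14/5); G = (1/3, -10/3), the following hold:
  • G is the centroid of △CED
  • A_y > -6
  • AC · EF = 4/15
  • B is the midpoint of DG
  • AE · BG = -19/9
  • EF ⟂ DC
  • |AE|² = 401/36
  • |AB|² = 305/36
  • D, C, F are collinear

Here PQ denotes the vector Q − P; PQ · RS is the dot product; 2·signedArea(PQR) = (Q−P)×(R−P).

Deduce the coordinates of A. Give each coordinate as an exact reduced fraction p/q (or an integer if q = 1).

A = (5/6, -16/3)

1. A_x = 5/6  [AE · BG = -19/9 ∩ AC · EF = 4/15]
2. A_y = -16/3  [AE · BG = -19/9 ∩ AC · EF = 4/15]
   → A = (5/6, -16/3)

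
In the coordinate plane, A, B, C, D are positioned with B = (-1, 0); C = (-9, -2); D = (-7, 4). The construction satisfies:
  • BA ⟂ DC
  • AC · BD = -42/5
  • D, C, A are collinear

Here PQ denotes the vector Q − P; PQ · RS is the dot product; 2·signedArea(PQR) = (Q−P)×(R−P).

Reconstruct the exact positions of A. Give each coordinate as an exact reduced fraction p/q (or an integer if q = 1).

A = (-38/5, 11/5)

1. A_x = -38/5  [D, C, A are collinear ∩ BA ⟂ DC]
2. A_y = 11/5  [D, C, A are collinear ∩ BA ⟂ DC]
   → A = (-38/5, 11/5)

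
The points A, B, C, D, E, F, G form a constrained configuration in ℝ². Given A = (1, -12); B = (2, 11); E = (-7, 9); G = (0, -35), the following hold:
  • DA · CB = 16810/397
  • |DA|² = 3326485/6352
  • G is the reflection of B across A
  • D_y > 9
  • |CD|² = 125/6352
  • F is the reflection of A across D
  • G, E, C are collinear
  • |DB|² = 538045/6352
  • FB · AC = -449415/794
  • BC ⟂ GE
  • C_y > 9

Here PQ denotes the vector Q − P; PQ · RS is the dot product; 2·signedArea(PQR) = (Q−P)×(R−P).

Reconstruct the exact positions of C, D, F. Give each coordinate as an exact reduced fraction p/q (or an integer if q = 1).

C = (-2814/397, 3793/397)
D = (-11221/1588, 3738/397)
F = (-12015/794, 12240/397)

1. C_x = -2814/397  [G, E, C are collinear ∩ BC ⟂ GE]
2. C_y = 3793/397  [G, E, C are collinear ∩ BC ⟂ GE]
   → C = (-2814/397, 3793/397)
3. D_x = -11221/1588  [line -3608/397·x + -574/397·y + -20090/397 = 0 ∩ |DA|² = 3326485/6352]
4. D_y = 3738/397  [line -3608/397·x + -574/397·y + -20090/397 = 0 ∩ |DA|² = 3326485/6352]
   → D = (-11221/1588, 3738/397)
5. F_x = -12015/794  [F is the reflection of A across D]
6. F_y = 12240/397  [F is the reflection of A across D]
   → F = (-12015/794, 12240/397)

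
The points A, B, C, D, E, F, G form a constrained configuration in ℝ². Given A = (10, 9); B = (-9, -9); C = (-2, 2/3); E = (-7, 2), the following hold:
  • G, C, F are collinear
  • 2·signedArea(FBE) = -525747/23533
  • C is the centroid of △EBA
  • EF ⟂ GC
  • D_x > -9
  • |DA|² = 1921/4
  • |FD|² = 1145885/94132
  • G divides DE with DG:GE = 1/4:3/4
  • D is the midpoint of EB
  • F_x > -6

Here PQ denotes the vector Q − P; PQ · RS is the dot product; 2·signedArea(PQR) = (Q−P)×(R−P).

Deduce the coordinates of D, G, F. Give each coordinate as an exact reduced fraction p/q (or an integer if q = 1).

1. D_x = -8  [D is the midpoint of EB]
2. D_y = -7/2  [D is the midpoint of EB]
   → D = (-8, -7/2)
3. G_x = -31/4  [G divides DE with DG:GE = 1/4:3/4]
4. G_y = -17/8  [G divides DE with DG:GE = 1/4:3/4]
   → G = (-31/4, -17/8)
5. F_x = -129958/23533  [G, C, F are collinear ∩ EF ⟂ GC]
6. F_y = -24556/23533  [G, C, F are collinear ∩ EF ⟂ GC]
   → F = (-129958/23533, -24556/23533)

D = (-8, -7/2)
F = (-129958/23533, -24556/23533)
G = (-31/4, -17/8)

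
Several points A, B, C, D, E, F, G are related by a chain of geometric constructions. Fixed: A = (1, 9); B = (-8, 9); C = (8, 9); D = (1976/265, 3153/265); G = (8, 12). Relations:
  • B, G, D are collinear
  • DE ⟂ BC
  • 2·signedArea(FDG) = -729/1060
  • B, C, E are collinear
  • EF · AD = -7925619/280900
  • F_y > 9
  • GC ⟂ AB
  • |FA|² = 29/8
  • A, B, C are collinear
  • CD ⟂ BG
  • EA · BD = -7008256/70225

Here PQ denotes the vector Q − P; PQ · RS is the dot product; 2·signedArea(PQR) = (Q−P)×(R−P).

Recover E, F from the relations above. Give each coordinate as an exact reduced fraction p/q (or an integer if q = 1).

1. E_x = 1976/265  [B, C, E are collinear ∩ DE ⟂ BC]
2. E_y = 9  [B, C, E are collinear ∩ DE ⟂ BC]
   → E = (1976/265, 9)
3. F_x = 11/4  [2·signedArea(FDG) = -729/1060 ∩ EF · AD = -7925619/280900]
4. F_y = 39/4  [2·signedArea(FDG) = -729/1060 ∩ EF · AD = -7925619/280900]
   → F = (11/4, 39/4)

E = (1976/265, 9)
F = (11/4, 39/4)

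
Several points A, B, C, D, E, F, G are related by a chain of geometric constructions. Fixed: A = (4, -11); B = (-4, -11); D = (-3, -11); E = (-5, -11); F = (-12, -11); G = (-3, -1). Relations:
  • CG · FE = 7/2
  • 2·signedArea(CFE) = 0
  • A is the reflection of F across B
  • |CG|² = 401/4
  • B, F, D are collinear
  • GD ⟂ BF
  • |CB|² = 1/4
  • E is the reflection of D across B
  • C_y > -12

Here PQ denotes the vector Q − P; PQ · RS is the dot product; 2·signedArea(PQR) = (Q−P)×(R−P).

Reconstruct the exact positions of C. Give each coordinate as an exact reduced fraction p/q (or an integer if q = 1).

1. C_x = -7/2  [2·signedArea(CFE) = 0 ∩ CG · FE = 7/2]
2. C_y = -11  [2·signedArea(CFE) = 0 ∩ CG · FE = 7/2]
   → C = (-7/2, -11)

C = (-7/2, -11)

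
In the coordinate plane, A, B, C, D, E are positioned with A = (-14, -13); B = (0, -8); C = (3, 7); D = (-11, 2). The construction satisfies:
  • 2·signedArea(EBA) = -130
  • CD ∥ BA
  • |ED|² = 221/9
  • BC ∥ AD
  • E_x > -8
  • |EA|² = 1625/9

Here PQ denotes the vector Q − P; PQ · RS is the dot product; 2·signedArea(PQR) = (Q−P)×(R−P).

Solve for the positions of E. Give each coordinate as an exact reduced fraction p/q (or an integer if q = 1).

E = (-22/3, -4/3)

1. E_x = -22/3  [line 5·x + -14·y + 18 = 0 ∩ |EA|² = 1625/9]
2. E_y = -4/3  [line 5·x + -14·y + 18 = 0 ∩ |EA|² = 1625/9]
   → E = (-22/3, -4/3)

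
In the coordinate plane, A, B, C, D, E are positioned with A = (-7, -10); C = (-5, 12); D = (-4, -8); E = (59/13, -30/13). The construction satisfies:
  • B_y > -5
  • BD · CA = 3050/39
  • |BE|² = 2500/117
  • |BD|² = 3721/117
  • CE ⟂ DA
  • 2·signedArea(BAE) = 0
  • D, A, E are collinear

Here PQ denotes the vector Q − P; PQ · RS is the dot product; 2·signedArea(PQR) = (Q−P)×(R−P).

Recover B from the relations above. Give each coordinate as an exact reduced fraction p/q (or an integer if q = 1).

B = (9/13, -190/39)

1. B_x = 9/13  [2·signedArea(BAE) = 0 ∩ BD · CA = 3050/39]
2. B_y = -190/39  [2·signedArea(BAE) = 0 ∩ BD · CA = 3050/39]
   → B = (9/13, -190/39)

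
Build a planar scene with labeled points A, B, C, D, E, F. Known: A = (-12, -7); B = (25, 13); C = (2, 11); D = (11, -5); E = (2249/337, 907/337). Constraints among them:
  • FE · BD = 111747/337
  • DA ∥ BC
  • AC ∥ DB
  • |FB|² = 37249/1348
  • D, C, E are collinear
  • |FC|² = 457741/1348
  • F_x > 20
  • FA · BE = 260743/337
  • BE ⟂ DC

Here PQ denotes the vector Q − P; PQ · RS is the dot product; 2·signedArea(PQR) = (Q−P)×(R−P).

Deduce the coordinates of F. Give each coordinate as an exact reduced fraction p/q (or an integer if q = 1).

1. F_x = 6881/337  [FE · BD = 111747/337 ∩ FA · BE = 260743/337]
2. F_y = 7025/674  [FE · BD = 111747/337 ∩ FA · BE = 260743/337]
   → F = (6881/337, 7025/674)

F = (6881/337, 7025/674)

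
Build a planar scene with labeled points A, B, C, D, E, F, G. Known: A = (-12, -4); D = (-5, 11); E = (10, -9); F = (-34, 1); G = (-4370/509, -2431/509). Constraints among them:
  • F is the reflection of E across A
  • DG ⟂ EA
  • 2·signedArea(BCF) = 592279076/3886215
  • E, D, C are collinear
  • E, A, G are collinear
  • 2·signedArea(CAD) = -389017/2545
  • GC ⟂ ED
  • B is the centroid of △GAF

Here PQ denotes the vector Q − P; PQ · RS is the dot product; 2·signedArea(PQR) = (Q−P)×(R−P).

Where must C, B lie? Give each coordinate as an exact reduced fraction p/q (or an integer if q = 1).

1. C_x = 3262/2545  [E, D, C are collinear ∩ GC ⟂ ED]
2. C_y = 6679/2545  [E, D, C are collinear ∩ GC ⟂ ED]
   → C = (3262/2545, 6679/2545)
3. B_x = -27784/1527  [B is the centroid of △GAF]
4. B_y = -3958/1527  [B is the centroid of △GAF]
   → B = (-27784/1527, -3958/1527)

B = (-27784/1527, -3958/1527)
C = (3262/2545, 6679/2545)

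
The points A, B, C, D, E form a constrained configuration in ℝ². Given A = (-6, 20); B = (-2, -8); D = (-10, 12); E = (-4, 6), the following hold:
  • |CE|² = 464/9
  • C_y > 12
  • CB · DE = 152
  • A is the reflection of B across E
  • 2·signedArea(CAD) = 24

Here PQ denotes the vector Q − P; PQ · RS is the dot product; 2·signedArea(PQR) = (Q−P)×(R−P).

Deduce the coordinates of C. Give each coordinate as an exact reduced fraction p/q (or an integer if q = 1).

1. C_x = -20/3  [CB · DE = 152 ∩ 2·signedArea(CAD) = 24]
2. C_y = 38/3  [CB · DE = 152 ∩ 2·signedArea(CAD) = 24]
   → C = (-20/3, 38/3)

C = (-20/3, 38/3)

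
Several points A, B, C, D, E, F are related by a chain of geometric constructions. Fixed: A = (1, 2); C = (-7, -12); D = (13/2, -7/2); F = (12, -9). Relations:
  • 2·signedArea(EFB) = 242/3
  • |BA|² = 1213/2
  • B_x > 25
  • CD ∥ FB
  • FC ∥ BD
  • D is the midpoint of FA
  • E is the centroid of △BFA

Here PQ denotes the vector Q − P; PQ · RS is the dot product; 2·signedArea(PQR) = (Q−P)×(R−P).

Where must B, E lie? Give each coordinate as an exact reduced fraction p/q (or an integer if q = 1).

B = (51/2, -1/2)
E = (77/6, -5/2)

1. B_x = 51/2  [FC ∥ BD ∩ CD ∥ FB]
2. B_y = -1/2  [FC ∥ BD ∩ CD ∥ FB]
   → B = (51/2, -1/2)
3. E_x = 77/6  [E is the centroid of △BFA]
4. E_y = -5/2  [E is the centroid of △BFA]
   → E = (77/6, -5/2)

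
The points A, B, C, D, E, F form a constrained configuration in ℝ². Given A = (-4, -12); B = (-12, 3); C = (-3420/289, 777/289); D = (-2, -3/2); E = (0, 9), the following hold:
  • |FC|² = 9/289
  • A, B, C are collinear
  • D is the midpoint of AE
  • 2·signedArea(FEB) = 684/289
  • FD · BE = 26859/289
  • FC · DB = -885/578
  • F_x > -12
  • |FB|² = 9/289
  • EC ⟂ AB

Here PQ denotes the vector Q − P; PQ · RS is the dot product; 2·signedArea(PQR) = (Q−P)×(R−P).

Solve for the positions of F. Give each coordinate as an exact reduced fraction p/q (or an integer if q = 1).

F = (-3444/289, 822/289)

1. F_x = -3444/289  [2·signedArea(FEB) = 684/289 ∩ FD · BE = 26859/289]
2. F_y = 822/289  [2·signedArea(FEB) = 684/289 ∩ FD · BE = 26859/289]
   → F = (-3444/289, 822/289)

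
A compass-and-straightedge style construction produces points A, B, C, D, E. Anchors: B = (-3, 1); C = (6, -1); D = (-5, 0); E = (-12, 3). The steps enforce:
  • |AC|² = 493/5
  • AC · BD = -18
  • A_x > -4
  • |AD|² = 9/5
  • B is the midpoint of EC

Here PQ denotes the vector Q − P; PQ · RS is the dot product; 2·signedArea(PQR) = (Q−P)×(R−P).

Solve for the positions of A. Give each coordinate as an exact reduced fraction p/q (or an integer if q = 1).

1. A_x = -19/5  [line 2·x + 1·y + 7 = 0 ∩ |AD|² = 9/5]
2. A_y = 3/5  [line 2·x + 1·y + 7 = 0 ∩ |AD|² = 9/5]
   → A = (-19/5, 3/5)

A = (-19/5, 3/5)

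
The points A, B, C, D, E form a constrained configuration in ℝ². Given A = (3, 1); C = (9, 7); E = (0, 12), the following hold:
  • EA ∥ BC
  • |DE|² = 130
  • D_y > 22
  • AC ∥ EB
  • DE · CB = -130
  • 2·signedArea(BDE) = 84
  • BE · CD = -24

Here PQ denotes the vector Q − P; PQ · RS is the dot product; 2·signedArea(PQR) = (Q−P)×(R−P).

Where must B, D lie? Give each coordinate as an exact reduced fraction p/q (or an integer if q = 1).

1. B_x = 6  [EA ∥ BC ∩ AC ∥ EB]
2. B_y = 18  [EA ∥ BC ∩ AC ∥ EB]
   → B = (6, 18)
3. D_x = -3  [DE · CB = -130 ∩ BE · CD = -24]
4. D_y = 23  [DE · CB = -130 ∩ BE · CD = -24]
   → D = (-3, 23)

B = (6, 18)
D = (-3, 23)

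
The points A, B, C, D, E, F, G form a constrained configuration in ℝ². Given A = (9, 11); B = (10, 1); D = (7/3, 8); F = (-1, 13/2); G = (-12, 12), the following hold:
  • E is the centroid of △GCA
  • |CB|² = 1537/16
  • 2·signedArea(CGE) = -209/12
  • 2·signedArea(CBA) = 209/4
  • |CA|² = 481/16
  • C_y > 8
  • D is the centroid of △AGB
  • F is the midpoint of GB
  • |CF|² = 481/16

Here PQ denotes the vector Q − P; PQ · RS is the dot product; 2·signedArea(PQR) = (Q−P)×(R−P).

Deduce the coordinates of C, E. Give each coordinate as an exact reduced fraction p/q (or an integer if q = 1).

1. C_x = 4  [line -10·x + -1·y + 195/4 = 0 ∩ |CB|² = 1537/16]
2. C_y = 35/4  [line -10·x + -1·y + 195/4 = 0 ∩ |CB|² = 1537/16]
   → C = (4, 35/4)
3. E_x = 1/3  [2·signedArea(CGE) = -209/12 ∩ E is the centroid of △GCA]
4. E_y = 127/12  [2·signedArea(CGE) = -209/12 ∩ E is the centroid of △GCA]
   → E = (1/3, 127/12)

C = (4, 35/4)
E = (1/3, 127/12)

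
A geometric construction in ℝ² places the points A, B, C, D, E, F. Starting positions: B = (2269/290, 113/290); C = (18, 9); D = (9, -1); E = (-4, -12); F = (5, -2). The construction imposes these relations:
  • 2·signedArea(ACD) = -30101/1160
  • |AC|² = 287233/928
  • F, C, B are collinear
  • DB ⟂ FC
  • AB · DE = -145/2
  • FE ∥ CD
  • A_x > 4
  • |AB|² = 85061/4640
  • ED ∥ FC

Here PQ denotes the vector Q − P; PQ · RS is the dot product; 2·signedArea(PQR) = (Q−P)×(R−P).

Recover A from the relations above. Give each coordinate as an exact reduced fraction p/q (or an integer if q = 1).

1. A_x = 5647/1160  [2·signedArea(ACD) = -30101/1160 ∩ AB · DE = -145/2]
2. A_y = -3141/1160  [2·signedArea(ACD) = -30101/1160 ∩ AB · DE = -145/2]
   → A = (5647/1160, -3141/1160)

A = (5647/1160, -3141/1160)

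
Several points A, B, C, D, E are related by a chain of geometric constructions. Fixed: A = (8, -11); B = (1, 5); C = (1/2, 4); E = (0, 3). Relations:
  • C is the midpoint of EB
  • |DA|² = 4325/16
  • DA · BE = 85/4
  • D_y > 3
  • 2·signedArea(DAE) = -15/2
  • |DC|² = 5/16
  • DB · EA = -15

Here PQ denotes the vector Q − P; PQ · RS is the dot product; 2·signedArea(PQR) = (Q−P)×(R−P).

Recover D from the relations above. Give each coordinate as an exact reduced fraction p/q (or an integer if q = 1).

1. D_x = 1/4  [DB · EA = -15 ∩ 2·signedArea(DAE) = -15/2]
2. D_y = 7/2  [DB · EA = -15 ∩ 2·signedArea(DAE) = -15/2]
   → D = (1/4, 7/2)

D = (1/4, 7/2)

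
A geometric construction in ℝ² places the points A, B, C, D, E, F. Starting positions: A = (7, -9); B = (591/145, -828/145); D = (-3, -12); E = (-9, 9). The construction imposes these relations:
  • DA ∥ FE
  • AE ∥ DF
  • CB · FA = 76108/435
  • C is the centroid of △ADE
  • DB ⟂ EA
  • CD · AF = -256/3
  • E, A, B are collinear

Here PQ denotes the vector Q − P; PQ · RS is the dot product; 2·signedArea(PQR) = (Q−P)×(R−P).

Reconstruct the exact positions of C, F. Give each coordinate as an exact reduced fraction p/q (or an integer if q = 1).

C = (-5/3, -4)
F = (-19, 6)

1. C_x = -5/3  [C is the centroid of △ADE]
2. C_y = -4  [C is the centroid of △ADE]
   → C = (-5/3, -4)
3. F_x = -19  [DA ∥ FE ∩ AE ∥ DF]
4. F_y = 6  [DA ∥ FE ∩ AE ∥ DF]
   → F = (-19, 6)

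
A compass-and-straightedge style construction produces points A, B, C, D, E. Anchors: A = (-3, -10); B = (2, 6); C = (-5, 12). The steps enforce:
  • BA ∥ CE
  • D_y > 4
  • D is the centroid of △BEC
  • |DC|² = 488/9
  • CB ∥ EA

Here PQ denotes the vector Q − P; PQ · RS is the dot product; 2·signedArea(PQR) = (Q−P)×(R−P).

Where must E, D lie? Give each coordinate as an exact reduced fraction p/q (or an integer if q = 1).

D = (-13/3, 14/3)
E = (-10, -4)

1. E_x = -10  [CB ∥ EA ∩ BA ∥ CE]
2. E_y = -4  [CB ∥ EA ∩ BA ∥ CE]
   → E = (-10, -4)
3. D_x = -13/3  [D is the centroid of △BEC]
4. D_y = 14/3  [D is the centroid of △BEC]
   → D = (-13/3, 14/3)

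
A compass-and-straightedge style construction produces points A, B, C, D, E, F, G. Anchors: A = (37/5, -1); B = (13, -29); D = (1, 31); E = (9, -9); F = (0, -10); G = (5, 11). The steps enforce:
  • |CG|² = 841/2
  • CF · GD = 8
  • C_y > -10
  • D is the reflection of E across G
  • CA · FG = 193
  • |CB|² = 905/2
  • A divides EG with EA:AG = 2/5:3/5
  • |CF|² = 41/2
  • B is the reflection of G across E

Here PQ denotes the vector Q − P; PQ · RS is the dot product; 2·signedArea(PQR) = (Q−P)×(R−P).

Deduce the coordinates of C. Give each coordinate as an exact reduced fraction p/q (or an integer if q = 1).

1. C_x = 9/2  [CA · FG = 193 ∩ CF · GD = 8]
2. C_y = -19/2  [CA · FG = 193 ∩ CF · GD = 8]
   → C = (9/2, -19/2)

C = (9/2, -19/2)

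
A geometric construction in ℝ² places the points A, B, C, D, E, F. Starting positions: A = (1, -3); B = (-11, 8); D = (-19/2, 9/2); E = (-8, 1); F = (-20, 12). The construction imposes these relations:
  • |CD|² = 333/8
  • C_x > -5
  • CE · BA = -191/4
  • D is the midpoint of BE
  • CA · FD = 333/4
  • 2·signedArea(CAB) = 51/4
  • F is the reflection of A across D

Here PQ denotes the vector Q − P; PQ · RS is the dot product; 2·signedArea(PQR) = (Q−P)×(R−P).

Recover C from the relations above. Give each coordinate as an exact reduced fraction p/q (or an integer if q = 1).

C = (-17/4, 3/4)

1. C_x = -17/4  [2·signedArea(CAB) = 51/4 ∩ CA · FD = 333/4]
2. C_y = 3/4  [2·signedArea(CAB) = 51/4 ∩ CA · FD = 333/4]
   → C = (-17/4, 3/4)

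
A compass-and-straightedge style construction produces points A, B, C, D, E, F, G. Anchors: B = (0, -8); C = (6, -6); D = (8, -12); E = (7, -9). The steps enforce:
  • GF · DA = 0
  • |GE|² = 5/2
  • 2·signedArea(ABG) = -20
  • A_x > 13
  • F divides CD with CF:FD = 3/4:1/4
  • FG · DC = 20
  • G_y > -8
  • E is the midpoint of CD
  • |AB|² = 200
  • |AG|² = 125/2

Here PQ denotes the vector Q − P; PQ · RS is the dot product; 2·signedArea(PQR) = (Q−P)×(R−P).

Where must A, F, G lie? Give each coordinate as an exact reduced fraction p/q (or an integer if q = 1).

A = (14, -10)
F = (15/2, -21/2)
G = (13/2, -15/2)

1. F_x = 15/2  [F divides CD with CF:FD = 3/4:1/4]
2. F_y = -21/2  [F divides CD with CF:FD = 3/4:1/4]
   → F = (15/2, -21/2)
3. G_x = 13/2  [line -2·x + 6·y + 58 = 0 ∩ |GE|² = 5/2]
4. G_y = -15/2  [line -2·x + 6·y + 58 = 0 ∩ |GE|² = 5/2]
   → G = (13/2, -15/2)
5. A_x = 14  [2·signedArea(ABG) = -20 ∩ GF · DA = 0]
6. A_y = -10  [2·signedArea(ABG) = -20 ∩ GF · DA = 0]
   → A = (14, -10)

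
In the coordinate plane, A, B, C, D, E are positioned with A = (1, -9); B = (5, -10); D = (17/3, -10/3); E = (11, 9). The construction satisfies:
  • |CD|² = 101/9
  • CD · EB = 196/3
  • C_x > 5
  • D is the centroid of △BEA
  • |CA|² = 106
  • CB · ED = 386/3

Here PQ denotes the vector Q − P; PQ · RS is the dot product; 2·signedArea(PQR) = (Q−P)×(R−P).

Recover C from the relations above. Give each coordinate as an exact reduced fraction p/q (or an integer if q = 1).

1. C_x = 6  [CB · ED = 386/3 ∩ CD · EB = 196/3]
2. C_y = 0  [CB · ED = 386/3 ∩ CD · EB = 196/3]
   → C = (6, 0)

C = (6, 0)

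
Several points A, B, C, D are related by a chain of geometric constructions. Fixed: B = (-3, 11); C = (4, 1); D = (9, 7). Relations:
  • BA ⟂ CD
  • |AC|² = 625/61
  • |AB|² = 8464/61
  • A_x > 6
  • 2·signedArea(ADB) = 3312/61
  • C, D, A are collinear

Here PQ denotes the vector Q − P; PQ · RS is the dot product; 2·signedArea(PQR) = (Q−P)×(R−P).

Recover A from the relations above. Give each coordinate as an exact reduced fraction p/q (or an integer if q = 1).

1. A_x = 369/61  [C, D, A are collinear ∩ BA ⟂ CD]
2. A_y = 211/61  [C, D, A are collinear ∩ BA ⟂ CD]
   → A = (369/61, 211/61)

A = (369/61, 211/61)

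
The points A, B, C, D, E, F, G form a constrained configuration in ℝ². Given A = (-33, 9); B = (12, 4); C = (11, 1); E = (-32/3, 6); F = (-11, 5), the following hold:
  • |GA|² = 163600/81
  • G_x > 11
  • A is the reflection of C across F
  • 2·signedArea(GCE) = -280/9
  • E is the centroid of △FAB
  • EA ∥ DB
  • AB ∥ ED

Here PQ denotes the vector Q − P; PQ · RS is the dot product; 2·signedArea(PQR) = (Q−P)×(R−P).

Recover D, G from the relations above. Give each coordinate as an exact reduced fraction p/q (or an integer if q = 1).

D = (103/3, 1)
G = (103/9, 7/3)

1. D_x = 103/3  [EA ∥ DB ∩ AB ∥ ED]
2. D_y = 1  [EA ∥ DB ∩ AB ∥ ED]
   → D = (103/3, 1)
3. G_x = 103/9  [line -5·x + -65/3·y + 970/9 = 0 ∩ |GA|² = 163600/81]
4. G_y = 7/3  [line -5·x + -65/3·y + 970/9 = 0 ∩ |GA|² = 163600/81]
   → G = (103/9, 7/3)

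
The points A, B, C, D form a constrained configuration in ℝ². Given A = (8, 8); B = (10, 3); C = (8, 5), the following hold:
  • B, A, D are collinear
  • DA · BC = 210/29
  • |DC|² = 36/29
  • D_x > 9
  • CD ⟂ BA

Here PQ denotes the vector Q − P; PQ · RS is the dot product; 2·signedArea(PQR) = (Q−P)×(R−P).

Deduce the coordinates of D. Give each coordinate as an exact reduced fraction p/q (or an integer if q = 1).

D = (262/29, 157/29)

1. D_x = 262/29  [B, A, D are collinear ∩ CD ⟂ BA]
2. D_y = 157/29  [B, A, D are collinear ∩ CD ⟂ BA]
   → D = (262/29, 157/29)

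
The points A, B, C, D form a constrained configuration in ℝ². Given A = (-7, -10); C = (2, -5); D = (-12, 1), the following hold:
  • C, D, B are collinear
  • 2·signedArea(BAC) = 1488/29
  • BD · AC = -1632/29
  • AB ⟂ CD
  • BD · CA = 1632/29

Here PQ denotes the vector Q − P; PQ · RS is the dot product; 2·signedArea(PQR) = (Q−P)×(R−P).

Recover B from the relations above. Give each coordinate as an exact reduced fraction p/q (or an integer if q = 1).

1. B_x = -110/29  [C, D, B are collinear ∩ AB ⟂ CD]
2. B_y = -73/29  [C, D, B are collinear ∩ AB ⟂ CD]
   → B = (-110/29, -73/29)

B = (-110/29, -73/29)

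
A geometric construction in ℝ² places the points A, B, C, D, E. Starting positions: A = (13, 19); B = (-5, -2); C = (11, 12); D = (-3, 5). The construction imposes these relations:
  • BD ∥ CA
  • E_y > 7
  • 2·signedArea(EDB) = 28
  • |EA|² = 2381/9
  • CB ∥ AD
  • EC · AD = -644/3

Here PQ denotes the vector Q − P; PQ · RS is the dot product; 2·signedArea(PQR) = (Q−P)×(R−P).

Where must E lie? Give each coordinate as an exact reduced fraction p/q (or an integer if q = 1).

E = (5/3, 22/3)

1. E_x = 5/3  [2·signedArea(EDB) = 28 ∩ EC · AD = -644/3]
2. E_y = 22/3  [2·signedArea(EDB) = 28 ∩ EC · AD = -644/3]
   → E = (5/3, 22/3)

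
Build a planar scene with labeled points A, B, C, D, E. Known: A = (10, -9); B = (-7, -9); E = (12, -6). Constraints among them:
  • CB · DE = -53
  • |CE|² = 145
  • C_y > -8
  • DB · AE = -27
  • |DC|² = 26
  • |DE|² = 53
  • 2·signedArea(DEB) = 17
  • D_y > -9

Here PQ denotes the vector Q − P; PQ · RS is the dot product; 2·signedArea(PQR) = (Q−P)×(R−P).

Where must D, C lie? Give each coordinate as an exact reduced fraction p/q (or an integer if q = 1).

C = (0, -7)
D = (5, -8)

1. D_x = 5  [2·signedArea(DEB) = 17 ∩ DB · AE = -27]
2. D_y = -8  [2·signedArea(DEB) = 17 ∩ DB · AE = -27]
   → D = (5, -8)
3. C_x = 0  [line -7·x + -2·y + -14 = 0 ∩ |DC|² = 26]
4. C_y = -7  [line -7·x + -2·y + -14 = 0 ∩ |DC|² = 26]
   → C = (0, -7)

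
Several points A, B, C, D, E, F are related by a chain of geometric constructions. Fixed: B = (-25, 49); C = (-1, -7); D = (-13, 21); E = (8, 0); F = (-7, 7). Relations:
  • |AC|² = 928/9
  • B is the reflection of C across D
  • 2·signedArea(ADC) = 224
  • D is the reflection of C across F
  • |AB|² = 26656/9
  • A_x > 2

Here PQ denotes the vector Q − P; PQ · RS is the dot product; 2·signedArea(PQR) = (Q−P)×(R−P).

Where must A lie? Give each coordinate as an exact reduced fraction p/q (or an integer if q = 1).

1. A_x = 3  [line 28·x + 12·y + -112 = 0 ∩ |AB|² = 26656/9]
2. A_y = 7/3  [line 28·x + 12·y + -112 = 0 ∩ |AB|² = 26656/9]
   → A = (3, 7/3)

A = (3, 7/3)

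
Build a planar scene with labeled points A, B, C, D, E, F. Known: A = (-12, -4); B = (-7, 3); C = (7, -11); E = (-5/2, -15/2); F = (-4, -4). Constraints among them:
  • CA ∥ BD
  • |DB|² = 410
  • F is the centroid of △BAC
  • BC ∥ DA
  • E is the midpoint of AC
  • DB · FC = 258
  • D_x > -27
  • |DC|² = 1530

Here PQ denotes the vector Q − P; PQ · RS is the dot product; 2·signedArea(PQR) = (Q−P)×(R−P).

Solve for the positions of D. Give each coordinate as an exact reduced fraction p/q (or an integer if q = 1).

1. D_x = -26  [BC ∥ DA ∩ CA ∥ BD]
2. D_y = 10  [BC ∥ DA ∩ CA ∥ BD]
   → D = (-26, 10)

D = (-26, 10)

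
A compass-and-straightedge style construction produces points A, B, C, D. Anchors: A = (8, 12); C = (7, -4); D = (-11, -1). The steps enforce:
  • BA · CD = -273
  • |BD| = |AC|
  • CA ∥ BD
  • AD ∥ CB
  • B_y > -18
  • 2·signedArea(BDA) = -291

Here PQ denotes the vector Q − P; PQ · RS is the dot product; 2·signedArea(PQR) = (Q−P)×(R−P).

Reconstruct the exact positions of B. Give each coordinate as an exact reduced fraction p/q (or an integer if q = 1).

B = (-12, -17)

1. B_x = -12  [CA ∥ BD ∩ AD ∥ CB]
2. B_y = -17  [CA ∥ BD ∩ AD ∥ CB]
   → B = (-12, -17)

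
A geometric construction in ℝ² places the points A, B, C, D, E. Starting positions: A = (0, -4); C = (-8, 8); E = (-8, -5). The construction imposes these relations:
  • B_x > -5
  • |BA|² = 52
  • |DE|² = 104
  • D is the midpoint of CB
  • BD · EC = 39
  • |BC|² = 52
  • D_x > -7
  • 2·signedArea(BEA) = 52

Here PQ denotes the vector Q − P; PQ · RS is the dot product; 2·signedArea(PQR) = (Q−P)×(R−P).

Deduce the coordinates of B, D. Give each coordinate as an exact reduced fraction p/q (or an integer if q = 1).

B = (-4, 2)
D = (-6, 5)

1. B_x = -4  [line -1·x + 8·y + -20 = 0 ∩ |BC|² = 52]
2. B_y = 2  [line -1·x + 8·y + -20 = 0 ∩ |BC|² = 52]
   → B = (-4, 2)
3. D_x = -6  [D is the midpoint of CB]
4. D_y = 5  [D is the midpoint of CB]
   → D = (-6, 5)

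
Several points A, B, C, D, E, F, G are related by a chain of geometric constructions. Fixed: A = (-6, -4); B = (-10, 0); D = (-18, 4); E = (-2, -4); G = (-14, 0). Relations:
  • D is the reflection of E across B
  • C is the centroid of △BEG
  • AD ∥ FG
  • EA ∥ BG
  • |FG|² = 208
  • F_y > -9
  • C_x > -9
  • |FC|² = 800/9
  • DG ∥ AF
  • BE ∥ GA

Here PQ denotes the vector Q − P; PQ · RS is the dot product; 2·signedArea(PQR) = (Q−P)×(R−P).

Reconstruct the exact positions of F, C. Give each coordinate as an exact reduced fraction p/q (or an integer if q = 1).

1. F_x = -2  [AD ∥ FG ∩ DG ∥ AF]
2. F_y = -8  [AD ∥ FG ∩ DG ∥ AF]
   → F = (-2, -8)
3. C_x = -26/3  [C is the centroid of △BEG]
4. C_y = -4/3  [C is the centroid of △BEG]
   → C = (-26/3, -4/3)

C = (-26/3, -4/3)
F = (-2, -8)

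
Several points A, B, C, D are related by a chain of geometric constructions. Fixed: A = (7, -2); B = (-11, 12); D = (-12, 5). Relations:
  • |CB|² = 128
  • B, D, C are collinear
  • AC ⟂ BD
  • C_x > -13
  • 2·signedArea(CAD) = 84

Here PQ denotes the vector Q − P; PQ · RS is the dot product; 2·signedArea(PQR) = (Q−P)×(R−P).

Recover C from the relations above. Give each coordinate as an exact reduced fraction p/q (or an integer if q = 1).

C = (-63/5, 4/5)

1. C_x = -63/5  [B, D, C are collinear ∩ AC ⟂ BD]
2. C_y = 4/5  [B, D, C are collinear ∩ AC ⟂ BD]
   → C = (-63/5, 4/5)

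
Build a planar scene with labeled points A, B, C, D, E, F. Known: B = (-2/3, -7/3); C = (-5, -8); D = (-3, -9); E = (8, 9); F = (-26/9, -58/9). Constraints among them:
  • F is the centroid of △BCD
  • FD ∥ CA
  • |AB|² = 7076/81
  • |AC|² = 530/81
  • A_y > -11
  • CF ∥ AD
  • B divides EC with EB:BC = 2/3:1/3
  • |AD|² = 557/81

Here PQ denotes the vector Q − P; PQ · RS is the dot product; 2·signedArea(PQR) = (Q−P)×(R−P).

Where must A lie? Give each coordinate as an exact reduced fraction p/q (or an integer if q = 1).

1. A_x = -46/9  [CF ∥ AD ∩ FD ∥ CA]
2. A_y = -95/9  [CF ∥ AD ∩ FD ∥ CA]
   → A = (-46/9, -95/9)

A = (-46/9, -95/9)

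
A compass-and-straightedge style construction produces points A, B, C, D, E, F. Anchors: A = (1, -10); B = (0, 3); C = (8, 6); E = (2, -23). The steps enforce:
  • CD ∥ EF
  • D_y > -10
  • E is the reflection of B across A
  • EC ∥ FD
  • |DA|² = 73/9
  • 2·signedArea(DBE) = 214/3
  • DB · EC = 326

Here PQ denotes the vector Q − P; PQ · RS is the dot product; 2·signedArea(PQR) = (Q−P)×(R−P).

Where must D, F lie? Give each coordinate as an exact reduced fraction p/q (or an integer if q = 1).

D = (11/3, -9)
F = (-7/3, -38)

1. D_x = 11/3  [DB · EC = 326 ∩ 2·signedArea(DBE) = 214/3]
2. D_y = -9  [DB · EC = 326 ∩ 2·signedArea(DBE) = 214/3]
   → D = (11/3, -9)
3. F_x = -7/3  [EC ∥ FD ∩ CD ∥ EF]
4. F_y = -38  [EC ∥ FD ∩ CD ∥ EF]
   → F = (-7/3, -38)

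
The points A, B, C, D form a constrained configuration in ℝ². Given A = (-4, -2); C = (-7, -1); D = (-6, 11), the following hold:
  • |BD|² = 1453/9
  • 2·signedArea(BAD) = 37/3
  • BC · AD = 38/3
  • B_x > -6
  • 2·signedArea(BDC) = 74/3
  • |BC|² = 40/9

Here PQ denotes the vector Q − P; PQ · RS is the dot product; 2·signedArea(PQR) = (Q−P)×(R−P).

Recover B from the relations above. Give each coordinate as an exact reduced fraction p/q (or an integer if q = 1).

1. B_x = -5  [2·signedArea(BAD) = 37/3 ∩ BC · AD = 38/3]
2. B_y = -5/3  [2·signedArea(BAD) = 37/3 ∩ BC · AD = 38/3]
   → B = (-5, -5/3)

B = (-5, -5/3)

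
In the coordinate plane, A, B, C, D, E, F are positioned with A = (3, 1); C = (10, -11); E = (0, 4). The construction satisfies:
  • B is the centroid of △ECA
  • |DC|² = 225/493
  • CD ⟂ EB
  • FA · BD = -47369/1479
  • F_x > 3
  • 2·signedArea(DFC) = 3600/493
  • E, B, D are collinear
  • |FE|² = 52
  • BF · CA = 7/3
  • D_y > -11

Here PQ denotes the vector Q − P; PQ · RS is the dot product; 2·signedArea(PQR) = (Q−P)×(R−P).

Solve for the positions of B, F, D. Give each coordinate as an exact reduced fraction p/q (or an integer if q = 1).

1. B_x = 13/3  [B is the centroid of △ECA]
2. B_y = -2  [B is the centroid of △ECA]
   → B = (13/3, -2)
3. D_x = 5200/493  [E, B, D are collinear ∩ CD ⟂ EB]
4. D_y = -5228/493  [E, B, D are collinear ∩ CD ⟂ EB]
   → D = (5200/493, -5228/493)
5. F_x = 4  [FA · BD = -47369/1479 ∩ BF · CA = 7/3]
6. F_y = -2  [FA · BD = -47369/1479 ∩ BF · CA = 7/3]
   → F = (4, -2)

B = (13/3, -2)
D = (5200/493, -5228/493)
F = (4, -2)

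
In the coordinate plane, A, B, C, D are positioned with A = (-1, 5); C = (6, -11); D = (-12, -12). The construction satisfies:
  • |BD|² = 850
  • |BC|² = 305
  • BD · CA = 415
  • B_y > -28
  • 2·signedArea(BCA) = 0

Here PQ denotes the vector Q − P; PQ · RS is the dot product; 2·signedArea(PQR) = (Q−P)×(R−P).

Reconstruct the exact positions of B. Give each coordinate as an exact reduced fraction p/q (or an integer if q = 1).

B = (13, -27)

1. B_x = 13  [2·signedArea(BCA) = 0 ∩ BD · CA = 415]
2. B_y = -27  [2·signedArea(BCA) = 0 ∩ BD · CA = 415]
   → B = (13, -27)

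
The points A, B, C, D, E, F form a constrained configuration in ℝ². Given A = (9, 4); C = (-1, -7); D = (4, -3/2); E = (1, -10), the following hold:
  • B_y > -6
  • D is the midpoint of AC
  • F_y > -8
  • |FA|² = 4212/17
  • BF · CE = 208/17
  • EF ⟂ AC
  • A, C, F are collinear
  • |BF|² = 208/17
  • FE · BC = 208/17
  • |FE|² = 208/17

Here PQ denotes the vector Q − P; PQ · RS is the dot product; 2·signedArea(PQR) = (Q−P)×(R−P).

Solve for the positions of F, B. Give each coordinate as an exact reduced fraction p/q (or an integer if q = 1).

1. F_x = -27/17  [A, C, F are collinear ∩ EF ⟂ AC]
2. F_y = -130/17  [A, C, F are collinear ∩ EF ⟂ AC]
   → F = (-27/17, -130/17)
3. B_x = -71/17  [BF · CE = 208/17 ∩ FE · BC = 208/17]
4. B_y = -90/17  [BF · CE = 208/17 ∩ FE · BC = 208/17]
   → B = (-71/17, -90/17)

B = (-71/17, -90/17)
F = (-27/17, -130/17)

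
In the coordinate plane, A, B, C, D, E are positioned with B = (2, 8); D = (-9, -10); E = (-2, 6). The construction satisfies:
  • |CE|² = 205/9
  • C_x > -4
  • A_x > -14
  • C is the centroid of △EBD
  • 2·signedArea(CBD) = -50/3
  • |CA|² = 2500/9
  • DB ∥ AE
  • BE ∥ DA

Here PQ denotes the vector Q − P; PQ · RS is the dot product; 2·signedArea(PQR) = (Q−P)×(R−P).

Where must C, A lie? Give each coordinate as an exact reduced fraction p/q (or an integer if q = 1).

A = (-13, -12)
C = (-3, 4/3)

1. C_x = -3  [C is the centroid of △EBD]
2. C_y = 4/3  [C is the centroid of △EBD]
   → C = (-3, 4/3)
3. A_x = -13  [DB ∥ AE ∩ BE ∥ DA]
4. A_y = -12  [DB ∥ AE ∩ BE ∥ DA]
   → A = (-13, -12)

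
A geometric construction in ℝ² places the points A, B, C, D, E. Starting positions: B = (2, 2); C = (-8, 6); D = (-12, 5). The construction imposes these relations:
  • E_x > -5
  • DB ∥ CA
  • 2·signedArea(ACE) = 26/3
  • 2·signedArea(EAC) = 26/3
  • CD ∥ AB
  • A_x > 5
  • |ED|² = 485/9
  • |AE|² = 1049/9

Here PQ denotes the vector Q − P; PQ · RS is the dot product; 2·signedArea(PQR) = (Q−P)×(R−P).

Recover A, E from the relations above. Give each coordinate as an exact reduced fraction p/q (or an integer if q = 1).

1. A_x = 6  [CD ∥ AB ∩ DB ∥ CA]
2. A_y = 3  [CD ∥ AB ∩ DB ∥ CA]
   → A = (6, 3)
3. E_x = -14/3  [line -3·x + -14·y + 154/3 = 0 ∩ |ED|² = 485/9]
4. E_y = 14/3  [line -3·x + -14·y + 154/3 = 0 ∩ |ED|² = 485/9]
   → E = (-14/3, 14/3)

A = (6, 3)
E = (-14/3, 14/3)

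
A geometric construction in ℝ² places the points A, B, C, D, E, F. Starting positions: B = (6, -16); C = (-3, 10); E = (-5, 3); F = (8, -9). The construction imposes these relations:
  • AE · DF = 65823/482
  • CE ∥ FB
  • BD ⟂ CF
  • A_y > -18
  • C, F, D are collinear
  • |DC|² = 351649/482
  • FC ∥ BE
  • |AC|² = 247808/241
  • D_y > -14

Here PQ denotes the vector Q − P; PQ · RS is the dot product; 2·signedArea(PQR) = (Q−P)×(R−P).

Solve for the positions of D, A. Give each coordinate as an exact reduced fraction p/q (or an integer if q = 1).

1. D_x = 5077/482  [C, F, D are collinear ∩ BD ⟂ CF]
2. D_y = -6447/482  [C, F, D are collinear ∩ BD ⟂ CF]
   → D = (5077/482, -6447/482)
3. A_x = 3149/241  [line 1221/482·x + -2109/482·y + -53391/482 = 0 ∩ |AC|² = 247808/241]
4. A_y = -4278/241  [line 1221/482·x + -2109/482·y + -53391/482 = 0 ∩ |AC|² = 247808/241]
   → A = (3149/241, -4278/241)

A = (3149/241, -4278/241)
D = (5077/482, -6447/482)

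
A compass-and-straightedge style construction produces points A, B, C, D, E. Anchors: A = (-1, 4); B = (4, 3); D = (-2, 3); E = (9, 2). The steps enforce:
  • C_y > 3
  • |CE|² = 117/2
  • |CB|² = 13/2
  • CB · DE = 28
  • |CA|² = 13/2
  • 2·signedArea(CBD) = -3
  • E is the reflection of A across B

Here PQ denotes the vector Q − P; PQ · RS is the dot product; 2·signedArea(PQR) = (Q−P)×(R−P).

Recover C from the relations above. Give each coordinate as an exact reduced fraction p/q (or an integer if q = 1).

C = (3/2, 7/2)

1. C_x = 3/2  [2·signedArea(CBD) = -3 ∩ CB · DE = 28]
2. C_y = 7/2  [2·signedArea(CBD) = -3 ∩ CB · DE = 28]
   → C = (3/2, 7/2)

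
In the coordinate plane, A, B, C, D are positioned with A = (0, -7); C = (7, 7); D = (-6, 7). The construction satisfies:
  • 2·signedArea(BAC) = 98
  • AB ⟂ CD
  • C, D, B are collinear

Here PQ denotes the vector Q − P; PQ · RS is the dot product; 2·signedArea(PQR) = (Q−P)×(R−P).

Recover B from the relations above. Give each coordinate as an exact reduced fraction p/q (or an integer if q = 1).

1. B_x = 0  [C, D, B are collinear ∩ AB ⟂ CD]
2. B_y = 7  [C, D, B are collinear ∩ AB ⟂ CD]
   → B = (0, 7)

B = (0, 7)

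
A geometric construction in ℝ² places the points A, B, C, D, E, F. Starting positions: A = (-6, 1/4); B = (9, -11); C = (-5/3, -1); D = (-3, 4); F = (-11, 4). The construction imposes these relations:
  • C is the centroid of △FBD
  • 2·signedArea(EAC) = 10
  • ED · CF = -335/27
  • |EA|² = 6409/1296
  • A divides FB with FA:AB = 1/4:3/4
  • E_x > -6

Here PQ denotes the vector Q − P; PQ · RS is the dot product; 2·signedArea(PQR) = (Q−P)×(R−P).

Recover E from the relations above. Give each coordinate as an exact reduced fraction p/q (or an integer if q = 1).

1. E_x = -47/9  [2·signedArea(EAC) = 10 ∩ ED · CF = -335/27]
2. E_y = 7/3  [2·signedArea(EAC) = 10 ∩ ED · CF = -335/27]
   → E = (-47/9, 7/3)

E = (-47/9, 7/3)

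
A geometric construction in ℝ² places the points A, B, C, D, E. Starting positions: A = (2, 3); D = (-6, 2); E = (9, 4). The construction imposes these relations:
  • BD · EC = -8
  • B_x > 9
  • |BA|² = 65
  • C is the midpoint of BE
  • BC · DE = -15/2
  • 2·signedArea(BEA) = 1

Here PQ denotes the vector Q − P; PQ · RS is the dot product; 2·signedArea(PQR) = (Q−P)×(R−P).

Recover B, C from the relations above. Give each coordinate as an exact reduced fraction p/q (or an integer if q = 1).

B = (10, 4)
C = (19/2, 4)

1. B_x = 10  [line 1·x + -7·y + 18 = 0 ∩ |BA|² = 65]
2. B_y = 4  [line 1·x + -7·y + 18 = 0 ∩ |BA|² = 65]
   → B = (10, 4)
3. C_x = 19/2  [BC · DE = -15/2 ∩ C is the midpoint of BE]
4. C_y = 4  [BC · DE = -15/2 ∩ C is the midpoint of BE]
   → C = (19/2, 4)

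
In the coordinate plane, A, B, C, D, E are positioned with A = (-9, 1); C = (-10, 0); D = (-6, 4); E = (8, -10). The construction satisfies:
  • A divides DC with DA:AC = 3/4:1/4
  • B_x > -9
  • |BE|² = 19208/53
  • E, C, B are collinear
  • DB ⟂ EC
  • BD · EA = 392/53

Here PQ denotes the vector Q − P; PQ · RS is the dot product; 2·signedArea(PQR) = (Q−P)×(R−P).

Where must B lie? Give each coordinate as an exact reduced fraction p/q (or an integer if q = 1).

B = (-458/53, -40/53)

1. B_x = -458/53  [E, C, B are collinear ∩ DB ⟂ EC]
2. B_y = -40/53  [E, C, B are collinear ∩ DB ⟂ EC]
   → B = (-458/53, -40/53)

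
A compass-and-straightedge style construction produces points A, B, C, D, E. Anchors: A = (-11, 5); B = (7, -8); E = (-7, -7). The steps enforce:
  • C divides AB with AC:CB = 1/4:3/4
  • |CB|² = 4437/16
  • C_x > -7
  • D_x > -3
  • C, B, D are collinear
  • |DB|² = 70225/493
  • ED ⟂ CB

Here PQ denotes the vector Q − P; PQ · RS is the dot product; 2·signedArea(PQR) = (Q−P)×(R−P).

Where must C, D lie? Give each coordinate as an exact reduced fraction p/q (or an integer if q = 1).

C = (-13/2, 7/4)
D = (-1319/493, -499/493)

1. C_x = -13/2  [C divides AB with AC:CB = 1/4:3/4]
2. C_y = 7/4  [C divides AB with AC:CB = 1/4:3/4]
   → C = (-13/2, 7/4)
3. D_x = -1319/493  [C, B, D are collinear ∩ ED ⟂ CB]
4. D_y = -499/493  [C, B, D are collinear ∩ ED ⟂ CB]
   → D = (-1319/493, -499/493)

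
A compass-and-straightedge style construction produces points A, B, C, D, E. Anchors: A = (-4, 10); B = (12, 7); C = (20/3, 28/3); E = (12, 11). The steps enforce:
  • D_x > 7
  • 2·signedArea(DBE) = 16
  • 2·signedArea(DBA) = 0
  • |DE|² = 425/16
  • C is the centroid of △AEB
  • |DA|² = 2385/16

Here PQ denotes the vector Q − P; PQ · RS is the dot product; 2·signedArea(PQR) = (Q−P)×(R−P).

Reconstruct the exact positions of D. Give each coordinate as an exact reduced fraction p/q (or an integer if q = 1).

1. D_x = 8  [2·signedArea(DBA) = 0 ∩ 2·signedArea(DBE) = 16]
2. D_y = 31/4  [2·signedArea(DBA) = 0 ∩ 2·signedArea(DBE) = 16]
   → D = (8, 31/4)

D = (8, 31/4)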